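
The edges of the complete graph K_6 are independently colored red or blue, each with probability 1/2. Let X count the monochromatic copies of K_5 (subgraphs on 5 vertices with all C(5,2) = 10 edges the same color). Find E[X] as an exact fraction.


Let X = Σ_S X_S over the C(6, 5) = 6 subsets S of size 5, where X_S = 1 if the K_5 on S is monochromatic.
For a fixed S, the K_5 on S has C(5, 2) = 10 edges. P[all 10 edges red] = (1/2)^10, and likewise for blue, so P[monochromatic] = 2·(1/2)^10 = 2^{1 − 10} = 1/512.
Summing: E[X] = C(6, 5) · 2^{1 − 10} = 6 · 1/512 = 3/256.
Numerically: E[X] ≈ 0.0117.

E[X] = C(6,5)·2^(1−C(5,2)) = 3/256 ≈ 0.0117.


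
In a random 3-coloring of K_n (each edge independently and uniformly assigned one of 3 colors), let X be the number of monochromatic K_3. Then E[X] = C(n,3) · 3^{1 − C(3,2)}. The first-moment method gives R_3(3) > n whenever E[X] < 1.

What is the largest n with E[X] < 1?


We need C(n, 3) · 3^{1 − 3} < 1, i.e. C(n, 3) < 3^{3 − 1} = 9.
Check values of n near the boundary:
  n = 3: C(3, 3) = 1; 1 < 9? YES
  n = 4: C(4, 3) = 4; 4 < 9? YES
  n = 5: C(5, 3) = 10; 10 < 9? NO
  n = 6: C(6, 3) = 20; 20 < 9? NO
  n = 7: C(7, 3) = 35; 35 < 9? NO
The largest n with C(n, 3) < 9 is n = 4 (where E[X] = 4/9 ≈ 0.44444). Hence R_3(3) > 4, i.e. R_3(3) ≥ 5.

Largest n = 4; hence R_3(3) > 4.


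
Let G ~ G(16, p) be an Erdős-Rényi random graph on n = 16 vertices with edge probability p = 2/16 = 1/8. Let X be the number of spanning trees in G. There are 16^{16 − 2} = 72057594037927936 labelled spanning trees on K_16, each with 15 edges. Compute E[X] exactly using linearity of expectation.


K_16 has 16^{16 − 2} = 72057594037927936 labelled spanning trees.
For each such spanning tree H, let X_H = 1 if all 15 edges of H are present in G. Then P[X_H = 1] = p^{15} = (1/8)^{15} = 1/35184372088832.
By linearity of expectation: E[X] = Σ_H E[X_H] = 72057594037927936 · p^{15} = 72057594037927936 · 1/35184372088832 = 2048.
Numerically: E[X] ≈ 2.05e+03.

E[X] = 72057594037927936 · (1/8)^{15} = 2048 ≈ 2.05e+03.


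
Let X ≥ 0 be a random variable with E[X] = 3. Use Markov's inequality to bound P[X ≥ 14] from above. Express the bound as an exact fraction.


μ = E[X] = 3, a = 14.
Markov: P[X ≥ 14] ≤ μ/a = (3)/14 = 3/14.
Numerically: ≈ 0.2143.
(Since a = 14 > μ = 3.0000, the bound 3/14 is < 1 and informative.)

P[X ≥ 14] ≤ 3/14 ≈ 0.2143.


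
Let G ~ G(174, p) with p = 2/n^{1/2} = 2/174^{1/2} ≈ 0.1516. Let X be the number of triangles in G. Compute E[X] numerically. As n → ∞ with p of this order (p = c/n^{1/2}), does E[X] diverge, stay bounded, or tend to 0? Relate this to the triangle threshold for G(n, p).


Number of potential triangles: C(174, 3) = 862924.
Each occurs with probability p³ ≈ (0.1516)³ ≈ 3.485508e-03.
By linearity: E[X] = C(174, 3)·p³ ≈ 862924 · 3.485508e-03 ≈ 3007.7287.
Since α = 1/2 < 1, p = c/n^{1/2} ≫ 1/n is above the triangle threshold p ~ 1/n. Asymptotically E[X] ~ (c³/6)·n^{3(1−α)} = (2³/6)·n^{1.5} → ∞; triangles are abundant w.h.p.

E[X] ≈ 3007.7287; in regime p = Θ(1/n^{1/2}) E[X] diverges (above the triangle threshold p ~ 1/n).


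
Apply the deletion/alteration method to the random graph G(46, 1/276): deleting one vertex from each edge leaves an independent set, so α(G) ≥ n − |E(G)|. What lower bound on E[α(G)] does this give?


E[|E(G)|] = C(46, 2)·p = 1035 · (1/276) = 15/4.
E[α(G)] ≥ n − E[|E(G)|] = 46 − 15/4 = 169/4.
Numerically: ≈ 42.2500.
(This is only a lower bound; the true E[α(G)] may be larger.)

E[α(G)] ≥ 169/4 ≈ 42.2500.


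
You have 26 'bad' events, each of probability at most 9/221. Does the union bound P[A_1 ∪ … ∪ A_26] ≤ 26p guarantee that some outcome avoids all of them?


Union bound: P[∪_{i=1}^{26} A_i] ≤ Σ_i P[A_i] ≤ 26·p = 26·(9/221) = 18/17.
Numerically: 18/17 ≈ 1.0588.
Is 18/17 < 1? NO.
Since the bound 18/17 is ≥ 1, the union bound is uninformative here; it does NOT by itself certify existence.

26·p = 18/17 ≈ 1.0588; existence NOT certified by the union bound.


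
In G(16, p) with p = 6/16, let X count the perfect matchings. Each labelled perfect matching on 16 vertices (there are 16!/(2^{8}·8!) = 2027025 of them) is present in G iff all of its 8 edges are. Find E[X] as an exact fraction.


K_16 has 16!/(2^{8}·8!) = 2027025 labelled perfect matchings.
For each such perfect matching H, let X_H = 1 if all 8 edges of H are present in G. Then P[X_H = 1] = p^{8} = (3/8)^{8} = 6561/16777216.
Summing the indicators: E[X] = Σ_H E[X_H] = 2027025 · p^{8} = 2027025 · 6561/16777216 = 13299311025/16777216.
Numerically: E[X] ≈ 792.701.

E[X] = 2027025 · (3/8)^{8} = 13299311025/16777216 ≈ 792.701.


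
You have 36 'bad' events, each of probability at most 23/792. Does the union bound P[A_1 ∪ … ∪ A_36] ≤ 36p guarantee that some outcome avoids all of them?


Union bound: P[∪_{i=1}^{36} A_i] ≤ Σ_i P[A_i] ≤ 36·p = 36·(23/792) = 23/22.
Numerically: 23/22 ≈ 1.04545.
Is 23/22 < 1? NO.
Since the bound 23/22 is ≥ 1, the union bound is uninformative here; it does NOT by itself certify existence.

36·p = 23/22 ≈ 1.04545; existence NOT certified by the union bound.


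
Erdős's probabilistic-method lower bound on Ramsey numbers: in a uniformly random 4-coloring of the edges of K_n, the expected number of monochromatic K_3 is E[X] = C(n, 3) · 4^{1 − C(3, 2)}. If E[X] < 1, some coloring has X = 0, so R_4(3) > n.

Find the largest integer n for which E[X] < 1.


We need C(n, 3) · 4^{1 − 3} < 1, i.e. C(n, 3) < 4^{3 − 1} = 16.
Check values of n near the boundary:
  n = 4: C(4, 3) = 4; 4 < 16? YES
  n = 5: C(5, 3) = 10; 10 < 16? YES
  n = 6: C(6, 3) = 20; 20 < 16? NO
The largest n with C(n, 3) < 16 is n = 5 (where E[X] = 5/8 ≈ 0.625). Hence R_4(3) > 5, i.e. R_4(3) ≥ 6.

Largest n = 5; hence R_4(3) > 5.


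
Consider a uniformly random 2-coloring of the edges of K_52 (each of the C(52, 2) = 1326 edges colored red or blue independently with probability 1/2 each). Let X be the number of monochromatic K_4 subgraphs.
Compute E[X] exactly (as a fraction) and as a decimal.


Let X = Σ_S X_S over the C(52, 4) = 270725 subsets S of size 4, where X_S = 1 if the K_4 on S is monochromatic.
For a fixed S, the K_4 on S has C(4, 2) = 6 edges. P[all 6 edges red] = (1/2)^6, and likewise for blue, so P[monochromatic] = 2·(1/2)^6 = 2^{1 − 6} = 1/32.
By linearity of expectation: E[X] = C(52, 4) · 2^{1 − 6} = 270725 · 1/32 = 270725/32.
Numerically: E[X] ≈ 8460.156.

E[X] = C(52,4)·2^(1−C(4,2)) = 270725/32 ≈ 8460.156.


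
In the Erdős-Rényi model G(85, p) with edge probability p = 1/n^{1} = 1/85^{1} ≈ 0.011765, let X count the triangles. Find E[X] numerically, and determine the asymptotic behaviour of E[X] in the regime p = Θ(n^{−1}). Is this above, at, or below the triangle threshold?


Number of potential triangles: C(85, 3) = 98770.
Each occurs with probability p³ ≈ (0.011765)³ ≈ 1.6283330e-06.
By linearity: E[X] = C(85, 3)·p³ ≈ 98770 · 1.6283330e-06 ≈ 0.16083.
Here α = 1, so p = 1/n is exactly at the triangle threshold p ~ 1/n. Asymptotically E[X] → c³/6 = 1³/6 = 1/6 ≈ 0.16667, a bounded constant. In this regime the triangle count is asymptotically Poisson(c³/6).

E[X] ≈ 0.16083; in regime p = Θ(1/n^{1}) E[X] stays bounded (at the triangle threshold p ~ 1/n).


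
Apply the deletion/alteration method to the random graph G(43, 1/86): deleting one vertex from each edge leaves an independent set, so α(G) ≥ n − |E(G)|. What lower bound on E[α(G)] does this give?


E[|E(G)|] = C(43, 2)·p = 903 · (1/86) = 21/2.
E[α(G)] ≥ n − E[|E(G)|] = 43 − 21/2 = 65/2.
Numerically: ≈ 32.500000.
(This is only a lower bound; the true E[α(G)] may be larger.)

E[α(G)] ≥ 65/2 ≈ 32.500000.


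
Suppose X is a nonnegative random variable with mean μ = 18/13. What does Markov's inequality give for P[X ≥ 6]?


μ = E[X] = 18/13, a = 6.
Markov: P[X ≥ 6] ≤ μ/a = (18/13)/6 = 3/13.
Numerically: ≈ 0.230769.
(Since a = 6 > μ = 1.384615, the bound 3/13 is < 1 and informative.)

P[X ≥ 6] ≤ 3/13 ≈ 0.230769.


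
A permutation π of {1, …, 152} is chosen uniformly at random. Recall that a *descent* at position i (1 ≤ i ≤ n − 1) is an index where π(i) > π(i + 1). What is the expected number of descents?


Write X = Σ X_I over i = 1, …, 151, with X_I the indicator of one descent.
There are 151 indicators.
For each fixed i, the pair (π(i), π(i+1)) is a uniformly random ordered pair of distinct values from {1, …, 152}; by symmetry P[π(i) > π(i+1)] = 1/2.
By linearity: E[X] = 151 · (1/2) = (152 − 1) · (1/2) = 151/2 ≈ 75.500.

E[X] = 151/2 = 75.500.


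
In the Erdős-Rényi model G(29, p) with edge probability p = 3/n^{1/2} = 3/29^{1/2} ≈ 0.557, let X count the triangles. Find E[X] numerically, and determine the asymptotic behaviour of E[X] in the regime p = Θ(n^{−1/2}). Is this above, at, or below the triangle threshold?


Number of potential triangles: C(29, 3) = 3654.
Each occurs with probability p³ ≈ (0.557)³ ≈ 1.72889e-01.
By linearity: E[X] = C(29, 3)·p³ ≈ 3654 · 1.72889e-01 ≈ 631.736.
Since α = 1/2 < 1, p = c/n^{1/2} ≫ 1/n is above the triangle threshold p ~ 1/n. Asymptotically E[X] ~ (c³/6)·n^{3(1−α)} = (3³/6)·n^{1.5} → ∞; triangles are abundant w.h.p.

E[X] ≈ 631.736; in regime p = Θ(1/n^{1/2}) E[X] diverges (above the triangle threshold p ~ 1/n).


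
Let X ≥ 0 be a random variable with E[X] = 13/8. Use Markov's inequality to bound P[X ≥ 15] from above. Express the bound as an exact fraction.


μ = E[X] = 13/8, a = 15.
Markov: P[X ≥ 15] ≤ μ/a = (13/8)/15 = 13/120.
Numerically: ≈ 0.1083.
(Since a = 15 > μ = 1.6250, the bound 13/120 is < 1 and informative.)

P[X ≥ 15] ≤ 13/120 ≈ 0.1083.


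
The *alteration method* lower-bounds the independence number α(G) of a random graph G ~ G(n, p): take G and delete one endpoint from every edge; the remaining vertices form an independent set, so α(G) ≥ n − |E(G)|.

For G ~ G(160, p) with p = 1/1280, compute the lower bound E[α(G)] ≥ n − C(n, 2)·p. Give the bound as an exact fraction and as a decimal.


E[|E(G)|] = C(160, 2)·p = 12720 · (1/1280) = 159/16.
E[α(G)] ≥ n − E[|E(G)|] = 160 − 159/16 = 2401/16.
Numerically: ≈ 150.06250.
(This is only a lower bound; the true E[α(G)] may be larger.)

E[α(G)] ≥ 2401/16 ≈ 150.06250.


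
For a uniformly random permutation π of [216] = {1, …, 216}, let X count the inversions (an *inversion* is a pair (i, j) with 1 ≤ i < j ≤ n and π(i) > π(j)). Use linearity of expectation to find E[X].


Write X = Σ X_I over the C(216, 2) = 23220 pairs i < j, with X_I the indicator of one inversion.
There are 23220 indicators.
For each fixed pair i < j, the values π(i) and π(j) are two distinct elements of {1, …, 216} in uniformly random order; by symmetry P[π(i) > π(j)] = 1/2.
By linearity: E[X] = 23220 · (1/2) = C(216, 2) · (1/2) = 23220/2 = 11610 ≈ 11610.00000.

E[X] = 11610 = 11610.00000.


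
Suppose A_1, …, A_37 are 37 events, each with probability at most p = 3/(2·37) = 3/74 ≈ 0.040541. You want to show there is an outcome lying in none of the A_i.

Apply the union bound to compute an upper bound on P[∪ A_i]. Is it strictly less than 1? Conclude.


Union bound: P[∪_{i=1}^{37} A_i] ≤ Σ_i P[A_i] ≤ 37·p = 37·(3/74) = 3/2.
Numerically: 3/2 ≈ 1.500000.
Is 3/2 < 1? NO.
Since the bound 3/2 is ≥ 1, the union bound is uninformative here; it does NOT by itself certify existence.

37·p = 3/2 ≈ 1.500000; existence NOT certified by the union bound.


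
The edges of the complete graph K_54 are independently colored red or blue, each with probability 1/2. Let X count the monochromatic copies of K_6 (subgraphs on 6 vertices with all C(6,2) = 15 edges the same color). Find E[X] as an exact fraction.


Let X = Σ_S X_S over the C(54, 6) = 25827165 subsets S of size 6, where X_S = 1 if the K_6 on S is monochromatic.
For a fixed S, the K_6 on S has C(6, 2) = 15 edges. P[all 15 edges red] = (1/2)^15, and likewise for blue, so P[monochromatic] = 2·(1/2)^15 = 2^{1 − 15} = 1/16384.
Summing: E[X] = C(54, 6) · 2^{1 − 15} = 25827165 · 1/16384 = 25827165/16384.
Numerically: E[X] ≈ 1576.365051.

E[X] = C(54,6)·2^(1−C(6,2)) = 25827165/16384 ≈ 1576.365051.


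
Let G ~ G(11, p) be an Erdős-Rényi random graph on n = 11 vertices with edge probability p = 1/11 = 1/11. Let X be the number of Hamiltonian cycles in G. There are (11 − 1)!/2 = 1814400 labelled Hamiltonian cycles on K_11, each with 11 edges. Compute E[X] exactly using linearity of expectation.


K_11 has (11 − 1)!/2 = 1814400 labelled Hamiltonian cycles.
For each such Hamiltonian cycle H, let X_H = 1 if all 11 edges of H are present in G. Then P[X_H = 1] = p^{11} = (1/11)^{11} = 1/285311670611.
By linearity of expectation: E[X] = Σ_H E[X_H] = 1814400 · p^{11} = 1814400 · 1/285311670611 = 1814400/285311670611.
Numerically: E[X] ≈ 6.36e-06.

E[X] = 1814400 · (1/11)^{11} = 1814400/285311670611 ≈ 6.36e-06.


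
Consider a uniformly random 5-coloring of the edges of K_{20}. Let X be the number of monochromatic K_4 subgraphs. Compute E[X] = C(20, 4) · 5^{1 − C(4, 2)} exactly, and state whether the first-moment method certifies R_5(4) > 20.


E[X] = C(20, 4) · 5^{1 − 6} = 4845 · 5^{−5} = 4845/3125.
As a reduced fraction: E[X] = 969/625 ≈ 1.550400.
Is E[X] < 1? NO.
Since E[X] ≥ 1, the first-moment bound is inconclusive at n = 20; it does NOT by itself certify R_5(4) > 20.

E[X] = 969/625 ≈ 1.550400; E[X] ≥ 1; first-moment method inconclusive here.


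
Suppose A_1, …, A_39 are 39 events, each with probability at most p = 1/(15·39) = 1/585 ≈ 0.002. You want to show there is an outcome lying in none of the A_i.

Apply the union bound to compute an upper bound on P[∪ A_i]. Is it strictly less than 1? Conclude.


Union bound: P[∪_{i=1}^{39} A_i] ≤ Σ_i P[A_i] ≤ 39·p = 39·(1/585) = 1/15.
Numerically: 1/15 ≈ 0.067.
Is 1/15 < 1? YES.
Since P[∪ A_i] ≤ 1/15 < 1, the complement has P[∩ A_i^c] ≥ 1 − 1/15 = 14/15 > 0, so some outcome avoids every A_i.

39·p = 1/15 ≈ 0.067; existence CERTIFIED by the union bound.


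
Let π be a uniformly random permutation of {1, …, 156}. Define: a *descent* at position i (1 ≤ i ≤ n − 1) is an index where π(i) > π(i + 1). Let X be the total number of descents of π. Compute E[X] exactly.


Write X = Σ X_I over i = 1, …, 155, with X_I the indicator of one descent.
There are 155 indicators.
For each fixed i, the pair (π(i), π(i+1)) is a uniformly random ordered pair of distinct values from {1, …, 156}; by symmetry P[π(i) > π(i+1)] = 1/2.
By linearity: E[X] = 155 · (1/2) = (156 − 1) · (1/2) = 155/2 ≈ 77.500000.

E[X] = 155/2 = 77.500000.


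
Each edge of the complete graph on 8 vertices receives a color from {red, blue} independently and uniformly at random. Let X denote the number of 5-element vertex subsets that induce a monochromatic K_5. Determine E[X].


Let X = Σ_S X_S over the C(8, 5) = 56 subsets S of size 5, where X_S = 1 if the K_5 on S is monochromatic.
For a fixed S, the K_5 on S has C(5, 2) = 10 edges. P[all 10 edges red] = (1/2)^10, and likewise for blue, so P[monochromatic] = 2·(1/2)^10 = 2^{1 − 10} = 1/512.
By linearity: E[X] = C(8, 5) · 2^{1 − 10} = 56 · 1/512 = 7/64.
Numerically: E[X] ≈ 0.109375.

E[X] = C(8,5)·2^(1−C(5,2)) = 7/64 ≈ 0.109375.


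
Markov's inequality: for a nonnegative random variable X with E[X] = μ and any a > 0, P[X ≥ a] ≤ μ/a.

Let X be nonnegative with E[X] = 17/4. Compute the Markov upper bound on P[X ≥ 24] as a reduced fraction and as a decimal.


μ = E[X] = 17/4, a = 24.
Markov: P[X ≥ 24] ≤ μ/a = (17/4)/24 = 17/96.
Numerically: ≈ 0.177.
(Since a = 24 > μ = 4.250, the bound 17/96 is < 1 and informative.)

P[X ≥ 24] ≤ 17/96 ≈ 0.177.


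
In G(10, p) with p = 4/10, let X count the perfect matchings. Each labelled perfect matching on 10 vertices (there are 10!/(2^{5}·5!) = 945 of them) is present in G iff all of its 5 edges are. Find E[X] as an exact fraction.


K_10 has 10!/(2^{5}·5!) = 945 labelled perfect matchings.
For each such perfect matching H, let X_H = 1 if all 5 edges of H are present in G. Then P[X_H = 1] = p^{5} = (2/5)^{5} = 32/3125.
By linearity of expectation: E[X] = Σ_H E[X_H] = 945 · p^{5} = 945 · 32/3125 = 6048/625.
Numerically: E[X] ≈ 9.6768.

E[X] = 945 · (2/5)^{5} = 6048/625 ≈ 9.6768.


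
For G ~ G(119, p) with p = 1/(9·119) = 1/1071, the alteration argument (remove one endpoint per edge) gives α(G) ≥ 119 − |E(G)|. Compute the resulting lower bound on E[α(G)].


E[|E(G)|] = C(119, 2)·p = 7021 · (1/1071) = 59/9.
E[α(G)] ≥ n − E[|E(G)|] = 119 − 59/9 = 1012/9.
Numerically: ≈ 112.444.
(This is only a lower bound; the true E[α(G)] may be larger.)

E[α(G)] ≥ 1012/9 ≈ 112.444.


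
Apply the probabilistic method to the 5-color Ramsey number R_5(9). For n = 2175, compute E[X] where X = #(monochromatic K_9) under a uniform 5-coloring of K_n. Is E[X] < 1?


E[X] = C(2175, 9) · 5^{1 − 36} = 2952382442121838483046575 · 5^{−35} = 2952382442121838483046575/2910383045673370361328125.
As a reduced fraction: E[X] = 118095297684873539321863/116415321826934814453125 ≈ 1.0144.
Is E[X] < 1? NO.
Since E[X] ≥ 1, the first-moment bound is inconclusive at n = 2175; it does NOT by itself certify R_5(9) > 2175.

E[X] = 118095297684873539321863/116415321826934814453125 ≈ 1.0144; E[X] ≥ 1; first-moment method inconclusive here.


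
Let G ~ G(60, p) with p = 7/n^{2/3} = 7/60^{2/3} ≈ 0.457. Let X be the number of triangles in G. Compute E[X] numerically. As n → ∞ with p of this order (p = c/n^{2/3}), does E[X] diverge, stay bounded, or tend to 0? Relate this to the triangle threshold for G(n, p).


Number of potential triangles: C(60, 3) = 34220.
Each occurs with probability p³ ≈ (0.457)³ ≈ 9.52778e-02.
By linearity: E[X] = C(60, 3)·p³ ≈ 34220 · 9.52778e-02 ≈ 3260.406.
Since α = 2/3 < 1, p = c/n^{2/3} ≫ 1/n is above the triangle threshold p ~ 1/n. Asymptotically E[X] ~ (c³/6)·n^{3(1−α)} = (7³/6)·n^{1} → ∞; triangles are abundant w.h.p.

E[X] ≈ 3260.406; in regime p = Θ(1/n^{2/3}) E[X] diverges (above the triangle threshold p ~ 1/n).


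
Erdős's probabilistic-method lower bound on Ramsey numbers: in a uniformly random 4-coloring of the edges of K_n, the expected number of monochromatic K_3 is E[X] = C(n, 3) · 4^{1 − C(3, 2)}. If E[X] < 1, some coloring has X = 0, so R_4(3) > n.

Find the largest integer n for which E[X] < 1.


We need C(n, 3) · 4^{1 − 3} < 1, i.e. C(n, 3) < 4^{3 − 1} = 16.
Check values of n near the boundary:
  n = 4: C(4, 3) = 4; 4 < 16? YES
  n = 5: C(5, 3) = 10; 10 < 16? YES
  n = 6: C(6, 3) = 20; 20 < 16? NO
  n = 7: C(7, 3) = 35; 35 < 16? NO
The largest n with C(n, 3) < 16 is n = 5 (where E[X] = 5/8 ≈ 0.6250000). Hence R_4(3) > 5, i.e. R_4(3) ≥ 6.

Largest n = 5; hence R_4(3) > 5.


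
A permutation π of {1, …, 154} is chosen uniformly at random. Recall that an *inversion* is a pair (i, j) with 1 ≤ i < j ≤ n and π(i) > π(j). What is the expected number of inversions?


Write X = Σ X_I over the C(154, 2) = 11781 pairs i < j, with X_I the indicator of one inversion.
There are 11781 indicators.
For each fixed pair i < j, the values π(i) and π(j) are two distinct elements of {1, …, 154} in uniformly random order; by symmetry P[π(i) > π(j)] = 1/2.
By linearity: E[X] = 11781 · (1/2) = C(154, 2) · (1/2) = 11781/2 = 11781/2 ≈ 5890.50000.

E[X] = 11781/2 = 5890.50000.


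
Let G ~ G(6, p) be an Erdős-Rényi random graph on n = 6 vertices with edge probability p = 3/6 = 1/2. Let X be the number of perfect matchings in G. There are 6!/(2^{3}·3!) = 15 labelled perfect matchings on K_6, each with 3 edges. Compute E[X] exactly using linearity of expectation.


K_6 has 6!/(2^{3}·3!) = 15 labelled perfect matchings.
For each such perfect matching H, let X_H = 1 if all 3 edges of H are present in G. Then P[X_H = 1] = p^{3} = (1/2)^{3} = 1/8.
Summing the indicators: E[X] = Σ_H E[X_H] = 15 · p^{3} = 15 · 1/8 = 15/8.
Numerically: E[X] ≈ 1.875.

E[X] = 15 · (1/2)^{3} = 15/8 ≈ 1.875.


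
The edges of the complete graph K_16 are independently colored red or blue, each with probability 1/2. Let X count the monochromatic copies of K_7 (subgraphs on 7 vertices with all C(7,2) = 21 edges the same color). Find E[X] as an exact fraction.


Let X = Σ_S X_S over the C(16, 7) = 11440 subsets S of size 7, where X_S = 1 if the K_7 on S is monochromatic.
For a fixed S, the K_7 on S has C(7, 2) = 21 edges. P[all 21 edges red] = (1/2)^21, and likewise for blue, so P[monochromatic] = 2·(1/2)^21 = 2^{1 − 21} = 1/1048576.
Summing: E[X] = C(16, 7) · 2^{1 − 21} = 11440 · 1/1048576 = 715/65536.
Numerically: E[X] ≈ 0.0109.

E[X] = C(16,7)·2^(1−C(7,2)) = 715/65536 ≈ 0.0109.


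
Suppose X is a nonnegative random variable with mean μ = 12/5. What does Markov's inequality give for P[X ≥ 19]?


μ = E[X] = 12/5, a = 19.
Markov: P[X ≥ 19] ≤ μ/a = (12/5)/19 = 12/95.
Numerically: ≈ 0.12632.
(Since a = 19 > μ = 2.40000, the bound 12/95 is < 1 and informative.)

P[X ≥ 19] ≤ 12/95 ≈ 0.12632.


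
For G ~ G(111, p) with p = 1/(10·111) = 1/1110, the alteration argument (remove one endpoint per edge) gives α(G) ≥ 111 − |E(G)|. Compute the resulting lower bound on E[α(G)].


E[|E(G)|] = C(111, 2)·p = 6105 · (1/1110) = 11/2.
E[α(G)] ≥ n − E[|E(G)|] = 111 − 11/2 = 211/2.
Numerically: ≈ 105.500000.
(This is only a lower bound; the true E[α(G)] may be larger.)

E[α(G)] ≥ 211/2 ≈ 105.500000.


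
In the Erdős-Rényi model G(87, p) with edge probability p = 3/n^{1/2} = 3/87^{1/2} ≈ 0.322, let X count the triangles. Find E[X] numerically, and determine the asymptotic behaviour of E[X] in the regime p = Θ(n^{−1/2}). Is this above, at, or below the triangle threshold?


Number of potential triangles: C(87, 3) = 105995.
Each occurs with probability p³ ≈ (0.322)³ ≈ 3.32725e-02.
By linearity: E[X] = C(87, 3)·p³ ≈ 105995 · 3.32725e-02 ≈ 3526.714.
Since α = 1/2 < 1, p = c/n^{1/2} ≫ 1/n is above the triangle threshold p ~ 1/n. Asymptotically E[X] ~ (c³/6)·n^{3(1−α)} = (3³/6)·n^{1.5} → ∞; triangles are abundant w.h.p.

E[X] ≈ 3526.714; in regime p = Θ(1/n^{1/2}) E[X] diverges (above the triangle threshold p ~ 1/n).


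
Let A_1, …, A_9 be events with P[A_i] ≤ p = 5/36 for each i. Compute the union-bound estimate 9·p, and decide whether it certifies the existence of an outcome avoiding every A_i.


Union bound: P[∪_{i=1}^{9} A_i] ≤ Σ_i P[A_i] ≤ 9·p = 9·(5/36) = 5/4.
Numerically: 5/4 ≈ 1.2500.
Is 5/4 < 1? NO.
Since the bound 5/4 is ≥ 1, the union bound is uninformative here; it does NOT by itself certify existence.

9·p = 5/4 ≈ 1.2500; existence NOT certified by the union bound.


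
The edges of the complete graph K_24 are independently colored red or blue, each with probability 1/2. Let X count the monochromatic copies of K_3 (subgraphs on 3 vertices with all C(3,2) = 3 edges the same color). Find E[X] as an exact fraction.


Let X = Σ_S X_S over the C(24, 3) = 2024 subsets S of size 3, where X_S = 1 if the K_3 on S is monochromatic.
For a fixed S, the K_3 on S has C(3, 2) = 3 edges. P[all 3 edges red] = (1/2)^3, and likewise for blue, so P[monochromatic] = 2·(1/2)^3 = 2^{1 − 3} = 1/4.
By linearity: E[X] = C(24, 3) · 2^{1 − 3} = 2024 · 1/4 = 506.
Numerically: E[X] ≈ 506.0000.

E[X] = C(24,3)·2^(1−C(3,2)) = 506 ≈ 506.0000.


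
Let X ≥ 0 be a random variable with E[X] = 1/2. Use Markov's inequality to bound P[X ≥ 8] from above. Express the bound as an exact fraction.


μ = E[X] = 1/2, a = 8.
Markov: P[X ≥ 8] ≤ μ/a = (1/2)/8 = 1/16.
Numerically: ≈ 0.062500.
(Since a = 8 > μ = 0.500000, the bound 1/16 is < 1 and informative.)

P[X ≥ 8] ≤ 1/16 ≈ 0.062500.


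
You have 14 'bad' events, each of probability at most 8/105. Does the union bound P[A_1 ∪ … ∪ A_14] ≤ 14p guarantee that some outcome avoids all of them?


Union bound: P[∪_{i=1}^{14} A_i] ≤ Σ_i P[A_i] ≤ 14·p = 14·(8/105) = 16/15.
Numerically: 16/15 ≈ 1.066667.
Is 16/15 < 1? NO.
Since the bound 16/15 is ≥ 1, the union bound is uninformative here; it does NOT by itself certify existence.

14·p = 16/15 ≈ 1.066667; existence NOT certified by the union bound.


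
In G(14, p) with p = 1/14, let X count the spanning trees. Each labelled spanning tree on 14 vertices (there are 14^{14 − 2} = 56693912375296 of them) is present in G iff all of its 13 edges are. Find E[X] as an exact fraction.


K_14 has 14^{14 − 2} = 56693912375296 labelled spanning trees.
For each such spanning tree H, let X_H = 1 if all 13 edges of H are present in G. Then P[X_H = 1] = p^{13} = (1/14)^{13} = 1/793714773254144.
By linearity of expectation: E[X] = Σ_H E[X_H] = 56693912375296 · p^{13} = 56693912375296 · 1/793714773254144 = 1/14.
Numerically: E[X] ≈ 0.07143.

E[X] = 56693912375296 · (1/14)^{13} = 1/14 ≈ 0.07143.


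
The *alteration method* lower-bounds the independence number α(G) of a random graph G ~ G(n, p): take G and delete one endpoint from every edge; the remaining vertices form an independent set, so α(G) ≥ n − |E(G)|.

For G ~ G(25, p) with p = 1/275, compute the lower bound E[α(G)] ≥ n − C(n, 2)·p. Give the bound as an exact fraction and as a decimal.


E[|E(G)|] = C(25, 2)·p = 300 · (1/275) = 12/11.
E[α(G)] ≥ n − E[|E(G)|] = 25 − 12/11 = 263/11.
Numerically: ≈ 23.909091.
(This is only a lower bound; the true E[α(G)] may be larger.)

E[α(G)] ≥ 263/11 ≈ 23.909091.


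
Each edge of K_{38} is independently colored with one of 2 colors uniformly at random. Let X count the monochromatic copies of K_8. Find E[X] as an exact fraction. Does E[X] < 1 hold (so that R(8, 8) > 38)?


E[X] = C(38, 8) · 2^{1 − 28} = 48903492 · 2^{−27} = 48903492/134217728.
As a reduced fraction: E[X] = 12225873/33554432 ≈ 0.364.
Is E[X] < 1? YES.
Since E[X] < 1, there exists a 2-coloring of K_{38} with no monochromatic K_8; hence R(8, 8) > 38.

E[X] = 12225873/33554432 ≈ 0.364; E[X] < 1, so R(8, 8) > 38.


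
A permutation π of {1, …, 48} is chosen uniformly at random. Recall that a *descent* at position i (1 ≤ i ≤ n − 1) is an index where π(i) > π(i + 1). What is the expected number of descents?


Write X = Σ X_I over i = 1, …, 47, with X_I the indicator of one descent.
There are 47 indicators.
For each fixed i, the pair (π(i), π(i+1)) is a uniformly random ordered pair of distinct values from {1, …, 48}; by symmetry P[π(i) > π(i+1)] = 1/2.
By linearity: E[X] = 47 · (1/2) = (48 − 1) · (1/2) = 47/2 ≈ 23.500.

E[X] = 47/2 = 23.500.


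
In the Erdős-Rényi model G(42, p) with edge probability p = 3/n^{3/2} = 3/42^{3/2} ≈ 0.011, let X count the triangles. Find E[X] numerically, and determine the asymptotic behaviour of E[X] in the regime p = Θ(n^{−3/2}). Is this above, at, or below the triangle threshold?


Number of potential triangles: C(42, 3) = 11480.
Each occurs with probability p³ ≈ (0.011)³ ≈ 1.33888e-06.
By linearity: E[X] = C(42, 3)·p³ ≈ 11480 · 1.33888e-06 ≈ 0.015.
Since α = 3/2 > 1, p = c/n^{3/2} = o(1/n) is below the triangle threshold p ~ 1/n. Asymptotically E[X] ~ (c³/6)·n^{3(1−α)} = (3³/6)·n^{-1.5} → 0, so by Markov's inequality G has no triangles w.h.p.

E[X] ≈ 0.015; in regime p = Θ(1/n^{3/2}) E[X] tends to 0 (below the triangle threshold p ~ 1/n).


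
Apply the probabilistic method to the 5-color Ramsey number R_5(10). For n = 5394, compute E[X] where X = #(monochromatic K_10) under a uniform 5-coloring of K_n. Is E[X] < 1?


E[X] = C(5394, 10) · 5^{1 − 45} = 5697982524930156243149785372878 · 5^{−44} = 5697982524930156243149785372878/5684341886080801486968994140625.
As a reduced fraction: E[X] = 5697982524930156243149785372878/5684341886080801486968994140625 ≈ 1.0024.
Is E[X] < 1? NO.
Since E[X] ≥ 1, the first-moment bound is inconclusive at n = 5394; it does NOT by itself certify R_5(10) > 5394.

E[X] = 5697982524930156243149785372878/5684341886080801486968994140625 ≈ 1.0024; E[X] ≥ 1; first-moment method inconclusive here.


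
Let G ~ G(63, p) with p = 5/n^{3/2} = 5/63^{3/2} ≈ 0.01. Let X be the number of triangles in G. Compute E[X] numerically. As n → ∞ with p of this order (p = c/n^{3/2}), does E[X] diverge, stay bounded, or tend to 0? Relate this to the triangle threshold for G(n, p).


Number of potential triangles: C(63, 3) = 39711.
Each occurs with probability p³ ≈ (0.01)³ ≈ 9.99718e-07.
By linearity: E[X] = C(63, 3)·p³ ≈ 39711 · 9.99718e-07 ≈ 0.040.
Since α = 3/2 > 1, p = c/n^{3/2} = o(1/n) is below the triangle threshold p ~ 1/n. Asymptotically E[X] ~ (c³/6)·n^{3(1−α)} = (5³/6)·n^{-1.5} → 0, so by Markov's inequality G has no triangles w.h.p.

E[X] ≈ 0.040; in regime p = Θ(1/n^{3/2}) E[X] tends to 0 (below the triangle threshold p ~ 1/n).


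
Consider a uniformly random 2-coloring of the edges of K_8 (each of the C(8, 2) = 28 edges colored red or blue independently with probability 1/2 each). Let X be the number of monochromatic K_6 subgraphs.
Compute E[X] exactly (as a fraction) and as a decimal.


Let X = Σ_S X_S over the C(8, 6) = 28 subsets S of size 6, where X_S = 1 if the K_6 on S is monochromatic.
For a fixed S, the K_6 on S has C(6, 2) = 15 edges. P[all 15 edges red] = (1/2)^15, and likewise for blue, so P[monochromatic] = 2·(1/2)^15 = 2^{1 − 15} = 1/16384.
By linearity: E[X] = C(8, 6) · 2^{1 − 15} = 28 · 1/16384 = 7/4096.
Numerically: E[X] ≈ 0.00171.

E[X] = C(8,6)·2^(1−C(6,2)) = 7/4096 ≈ 0.00171.


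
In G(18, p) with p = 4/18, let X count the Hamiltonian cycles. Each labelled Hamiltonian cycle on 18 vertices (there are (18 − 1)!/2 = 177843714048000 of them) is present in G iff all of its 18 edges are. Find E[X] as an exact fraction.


K_18 has (18 − 1)!/2 = 177843714048000 labelled Hamiltonian cycles.
For each such Hamiltonian cycle H, let X_H = 1 if all 18 edges of H are present in G. Then P[X_H = 1] = p^{18} = (2/9)^{18} = 262144/150094635296999121.
Summing the indicators: E[X] = Σ_H E[X_H] = 177843714048000 · p^{18} = 177843714048000 · 262144/150094635296999121 = 63951526166528000/205891132094649.
Numerically: E[X] ≈ 310.608.

E[X] = 177843714048000 · (2/9)^{18} = 63951526166528000/205891132094649 ≈ 310.608.


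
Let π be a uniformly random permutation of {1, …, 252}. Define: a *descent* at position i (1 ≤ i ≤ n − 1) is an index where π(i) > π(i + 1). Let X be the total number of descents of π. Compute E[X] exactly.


Write X = Σ X_I over i = 1, …, 251, with X_I the indicator of one descent.
There are 251 indicators.
For each fixed i, the pair (π(i), π(i+1)) is a uniformly random ordered pair of distinct values from {1, …, 252}; by symmetry P[π(i) > π(i+1)] = 1/2.
By linearity: E[X] = 251 · (1/2) = (252 − 1) · (1/2) = 251/2 ≈ 125.500.

E[X] = 251/2 = 125.500.


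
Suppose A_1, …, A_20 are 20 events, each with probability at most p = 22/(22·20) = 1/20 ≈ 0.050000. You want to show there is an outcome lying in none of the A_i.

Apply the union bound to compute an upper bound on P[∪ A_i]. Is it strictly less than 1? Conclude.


Union bound: P[∪_{i=1}^{20} A_i] ≤ Σ_i P[A_i] ≤ 20·p = 20·(1/20) = 1.
Numerically: 1 ≈ 1.000000.
Is 1 < 1? NO.
Since the bound 1 is ≥ 1, the union bound is uninformative here; it does NOT by itself certify existence.

20·p = 1 ≈ 1.000000; existence NOT certified by the union bound.


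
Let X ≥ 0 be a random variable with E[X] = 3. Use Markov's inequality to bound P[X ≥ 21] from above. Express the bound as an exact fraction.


μ = E[X] = 3, a = 21.
Markov: P[X ≥ 21] ≤ μ/a = (3)/21 = 1/7.
Numerically: ≈ 0.143.
(Since a = 21 > μ = 3.000, the bound 1/7 is < 1 and informative.)

P[X ≥ 21] ≤ 1/7 ≈ 0.143.


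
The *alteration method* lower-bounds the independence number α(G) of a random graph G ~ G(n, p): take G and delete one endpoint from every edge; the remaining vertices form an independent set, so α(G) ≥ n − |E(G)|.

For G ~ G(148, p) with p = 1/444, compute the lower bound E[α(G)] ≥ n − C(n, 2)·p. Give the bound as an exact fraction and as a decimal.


E[|E(G)|] = C(148, 2)·p = 10878 · (1/444) = 49/2.
E[α(G)] ≥ n − E[|E(G)|] = 148 − 49/2 = 247/2.
Numerically: ≈ 123.5000.
(This is only a lower bound; the true E[α(G)] may be larger.)

E[α(G)] ≥ 247/2 ≈ 123.5000.


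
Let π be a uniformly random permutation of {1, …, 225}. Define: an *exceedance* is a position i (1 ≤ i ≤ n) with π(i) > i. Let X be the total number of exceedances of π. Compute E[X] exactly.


Write X = Σ_{i=1}^{225} X_i, where X_i = 1_{π(i) > i}.
For each fixed i, π(i) is uniform over {1, …, 225} (marginal of a uniform permutation), so P[π(i) > i] = (n − i)/n. Summing: Σ_{i=1}^{225} (n − i)/n = (0 + 1 + … + 224)/225 = 225(225 − 1)/(2·225) = (225 − 1)/2.
Hence E[X] = Σ_{i=1}^{225} (225 − i)/225 = 112 ≈ 112.0000.

E[X] = 112 = 112.0000.


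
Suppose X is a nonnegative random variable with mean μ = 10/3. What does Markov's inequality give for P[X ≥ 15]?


μ = E[X] = 10/3, a = 15.
Markov: P[X ≥ 15] ≤ μ/a = (10/3)/15 = 2/9.
Numerically: ≈ 0.222222.
(Since a = 15 > μ = 3.333333, the bound 2/9 is < 1 and informative.)

P[X ≥ 15] ≤ 2/9 ≈ 0.222222.


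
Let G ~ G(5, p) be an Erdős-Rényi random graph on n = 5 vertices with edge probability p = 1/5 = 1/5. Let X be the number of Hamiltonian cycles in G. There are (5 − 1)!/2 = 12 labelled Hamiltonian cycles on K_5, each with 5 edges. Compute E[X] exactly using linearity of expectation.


K_5 has (5 − 1)!/2 = 12 labelled Hamiltonian cycles.
For each such Hamiltonian cycle H, let X_H = 1 if all 5 edges of H are present in G. Then P[X_H = 1] = p^{5} = (1/5)^{5} = 1/3125.
By linearity: E[X] = Σ_H E[X_H] = 12 · p^{5} = 12 · 1/3125 = 12/3125.
Numerically: E[X] ≈ 0.00384.

E[X] = 12 · (1/5)^{5} = 12/3125 ≈ 0.00384.


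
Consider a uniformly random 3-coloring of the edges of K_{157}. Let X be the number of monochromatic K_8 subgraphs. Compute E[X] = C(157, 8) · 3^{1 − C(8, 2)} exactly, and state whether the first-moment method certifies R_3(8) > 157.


E[X] = C(157, 8) · 3^{1 − 28} = 7637643295425 · 3^{−27} = 7637643295425/7625597484987.
As a reduced fraction: E[X] = 848627032825/847288609443 ≈ 1.0015797.
Is E[X] < 1? NO.
Since E[X] ≥ 1, the first-moment bound is inconclusive at n = 157; it does NOT by itself certify R_3(8) > 157.

E[X] = 848627032825/847288609443 ≈ 1.0015797; E[X] ≥ 1; first-moment method inconclusive here.


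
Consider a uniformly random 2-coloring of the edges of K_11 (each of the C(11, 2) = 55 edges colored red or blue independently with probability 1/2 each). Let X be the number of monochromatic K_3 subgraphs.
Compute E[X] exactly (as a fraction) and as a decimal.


Let X = Σ_S X_S over the C(11, 3) = 165 subsets S of size 3, where X_S = 1 if the K_3 on S is monochromatic.
For a fixed S, the K_3 on S has C(3, 2) = 3 edges. P[all 3 edges red] = (1/2)^3, and likewise for blue, so P[monochromatic] = 2·(1/2)^3 = 2^{1 − 3} = 1/4.
Summing: E[X] = C(11, 3) · 2^{1 − 3} = 165 · 1/4 = 165/4.
Numerically: E[X] ≈ 41.25000.

E[X] = C(11,3)·2^(1−C(3,2)) = 165/4 ≈ 41.25000.


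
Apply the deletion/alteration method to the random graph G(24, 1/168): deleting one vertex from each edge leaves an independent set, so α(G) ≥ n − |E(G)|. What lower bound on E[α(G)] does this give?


E[|E(G)|] = C(24, 2)·p = 276 · (1/168) = 23/14.
E[α(G)] ≥ n − E[|E(G)|] = 24 − 23/14 = 313/14.
Numerically: ≈ 22.357143.
(This is only a lower bound; the true E[α(G)] may be larger.)

E[α(G)] ≥ 313/14 ≈ 22.357143.


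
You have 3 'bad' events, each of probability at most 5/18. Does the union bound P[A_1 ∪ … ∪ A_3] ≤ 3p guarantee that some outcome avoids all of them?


Union bound: P[∪_{i=1}^{3} A_i] ≤ Σ_i P[A_i] ≤ 3·p = 3·(5/18) = 5/6.
Numerically: 5/6 ≈ 0.8333333.
Is 5/6 < 1? YES.
Since P[∪ A_i] ≤ 5/6 < 1, the complement has P[∩ A_i^c] ≥ 1 − 5/6 = 1/6 > 0, so some outcome avoids every A_i.

3·p = 5/6 ≈ 0.8333333; existence CERTIFIED by the union bound.


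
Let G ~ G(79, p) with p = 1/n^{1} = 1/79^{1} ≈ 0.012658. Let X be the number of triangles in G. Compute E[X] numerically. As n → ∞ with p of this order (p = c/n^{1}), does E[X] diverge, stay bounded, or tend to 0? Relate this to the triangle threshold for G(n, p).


Number of potential triangles: C(79, 3) = 79079.
Each occurs with probability p³ ≈ (0.012658)³ ≈ 2.0282371e-06.
By linearity: E[X] = C(79, 3)·p³ ≈ 79079 · 2.0282371e-06 ≈ 0.16039.
Here α = 1, so p = 1/n is exactly at the triangle threshold p ~ 1/n. Asymptotically E[X] → c³/6 = 1³/6 = 1/6 ≈ 0.16667, a bounded constant. In this regime the triangle count is asymptotically Poisson(c³/6).

E[X] ≈ 0.16039; in regime p = Θ(1/n^{1}) E[X] stays bounded (at the triangle threshold p ~ 1/n).


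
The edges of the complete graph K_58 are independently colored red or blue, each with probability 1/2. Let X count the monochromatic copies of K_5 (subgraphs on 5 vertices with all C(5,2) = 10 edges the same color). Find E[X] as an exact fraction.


Let X = Σ_S X_S over the C(58, 5) = 4582116 subsets S of size 5, where X_S = 1 if the K_5 on S is monochromatic.
For a fixed S, the K_5 on S has C(5, 2) = 10 edges. P[all 10 edges red] = (1/2)^10, and likewise for blue, so P[monochromatic] = 2·(1/2)^10 = 2^{1 − 10} = 1/512.
By linearity: E[X] = C(58, 5) · 2^{1 − 10} = 4582116 · 1/512 = 1145529/128.
Numerically: E[X] ≈ 8949.445312.

E[X] = C(58,5)·2^(1−C(5,2)) = 1145529/128 ≈ 8949.445312.


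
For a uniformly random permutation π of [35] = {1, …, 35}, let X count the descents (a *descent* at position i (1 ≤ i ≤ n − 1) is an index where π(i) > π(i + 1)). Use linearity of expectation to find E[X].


Write X = Σ X_I over i = 1, …, 34, with X_I the indicator of one descent.
There are 34 indicators.
For each fixed i, the pair (π(i), π(i+1)) is a uniformly random ordered pair of distinct values from {1, …, 35}; by symmetry P[π(i) > π(i+1)] = 1/2.
By linearity: E[X] = 34 · (1/2) = (35 − 1) · (1/2) = 17 ≈ 17.000.

E[X] = 17 = 17.000.


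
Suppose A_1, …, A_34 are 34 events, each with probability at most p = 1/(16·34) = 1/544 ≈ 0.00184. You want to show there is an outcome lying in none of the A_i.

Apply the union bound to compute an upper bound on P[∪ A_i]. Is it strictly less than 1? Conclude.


Union bound: P[∪_{i=1}^{34} A_i] ≤ Σ_i P[A_i] ≤ 34·p = 34·(1/544) = 1/16.
Numerically: 1/16 ≈ 0.06250.
Is 1/16 < 1? YES.
Since P[∪ A_i] ≤ 1/16 < 1, the complement has P[∩ A_i^c] ≥ 1 − 1/16 = 15/16 > 0, so some outcome avoids every A_i.

34·p = 1/16 ≈ 0.06250; existence CERTIFIED by the union bound.


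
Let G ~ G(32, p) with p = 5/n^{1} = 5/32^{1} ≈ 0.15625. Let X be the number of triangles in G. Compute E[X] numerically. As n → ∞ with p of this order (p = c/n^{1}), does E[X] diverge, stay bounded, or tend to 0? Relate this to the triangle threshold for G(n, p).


Number of potential triangles: C(32, 3) = 4960.
Each occurs with probability p³ ≈ (0.15625)³ ≈ 3.8146973e-03.
By linearity: E[X] = C(32, 3)·p³ ≈ 4960 · 3.8146973e-03 ≈ 18.92090.
Here α = 1, so p = 5/n is exactly at the triangle threshold p ~ 1/n. Asymptotically E[X] → c³/6 = 5³/6 = 125/6 ≈ 20.83333, a bounded constant. In this regime the triangle count is asymptotically Poisson(c³/6).

E[X] ≈ 18.92090; in regime p = Θ(1/n^{1}) E[X] stays bounded (at the triangle threshold p ~ 1/n).


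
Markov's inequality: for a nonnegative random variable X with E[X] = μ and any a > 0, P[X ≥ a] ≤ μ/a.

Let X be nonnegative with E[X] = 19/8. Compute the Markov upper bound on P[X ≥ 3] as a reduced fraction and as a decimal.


μ = E[X] = 19/8, a = 3.
Markov: P[X ≥ 3] ≤ μ/a = (19/8)/3 = 19/24.
Numerically: ≈ 0.7917.
(Since a = 3 > μ = 2.3750, the bound 19/24 is < 1 and informative.)

P[X ≥ 3] ≤ 19/24 ≈ 0.7917.
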